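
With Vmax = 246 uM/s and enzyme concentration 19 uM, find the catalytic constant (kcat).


kcat = Vmax / [E]t
kcat = 246 / 19
kcat = 12.9474 s^-1

12.9474 s^-1


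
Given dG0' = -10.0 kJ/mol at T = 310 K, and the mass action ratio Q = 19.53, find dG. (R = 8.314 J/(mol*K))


dG = dG0' + RT * ln(Q) / 1000
dG = -10.0 + 8.314 * 310 * ln(19.53) / 1000
dG = -2.3403 kJ/mol

-2.3403 kJ/mol


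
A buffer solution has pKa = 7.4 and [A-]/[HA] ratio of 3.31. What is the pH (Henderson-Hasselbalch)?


pH = pKa + log10([A-]/[HA])
pH = 7.4 + log10(3.31)
pH = 7.9198

7.9198


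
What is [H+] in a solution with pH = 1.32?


[H+] = 10^(-pH)
[H+] = 10^(-1.32)
[H+] = 0.0479 M

0.0479 M


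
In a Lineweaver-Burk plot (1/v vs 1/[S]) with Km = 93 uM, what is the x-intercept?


x-intercept = -1/Km
= -1/93
= -0.0108 1/uM

-0.0108 1/uM


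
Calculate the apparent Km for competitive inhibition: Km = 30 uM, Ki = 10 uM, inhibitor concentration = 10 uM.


Km_app = Km * (1 + [I]/Ki)
Km_app = 30 * (1 + 10/10)
Km_app = 60.0 uM

60.0 uM


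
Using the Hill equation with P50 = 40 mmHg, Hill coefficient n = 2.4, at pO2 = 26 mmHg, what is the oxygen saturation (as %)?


Y = pO2^n / (P50^n + pO2^n)
Y = 26^2.4 / (40^2.4 + 26^2.4)
Y = 26.23%

26.23%


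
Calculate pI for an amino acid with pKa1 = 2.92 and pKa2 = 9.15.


pI = (pKa1 + pKa2) / 2
pI = (2.92 + 9.15) / 2
pI = 6.035

6.035


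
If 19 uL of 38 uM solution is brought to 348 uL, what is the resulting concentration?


C2 = C1 * V1 / V2
C2 = 38 * 19 / 348
C2 = 2.0747 uM

2.0747 uM


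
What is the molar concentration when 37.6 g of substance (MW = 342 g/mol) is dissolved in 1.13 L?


C = (mass / MW) / volume
C = (37.6 / 342) / 1.13
C = 0.0973 M

0.0973 M


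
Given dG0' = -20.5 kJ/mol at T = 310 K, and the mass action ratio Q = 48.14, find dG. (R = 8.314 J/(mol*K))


dG = dG0' + RT * ln(Q) / 1000
dG = -20.5 + 8.314 * 310 * ln(48.14) / 1000
dG = -10.5151 kJ/mol

-10.5151 kJ/mol


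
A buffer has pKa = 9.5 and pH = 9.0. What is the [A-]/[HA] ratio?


[A-]/[HA] = 10^(pH - pKa)
= 10^(9.0 - 9.5)
= 0.3162

0.3162


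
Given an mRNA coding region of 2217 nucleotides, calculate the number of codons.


codons = nucleotides / 3
codons = 2217 / 3 = 739

739


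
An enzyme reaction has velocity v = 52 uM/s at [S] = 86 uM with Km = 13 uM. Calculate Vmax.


Vmax = v * (Km + [S]) / [S]
Vmax = 52 * (13 + 86) / 86
Vmax = 59.8605 uM/s

59.8605 uM/s


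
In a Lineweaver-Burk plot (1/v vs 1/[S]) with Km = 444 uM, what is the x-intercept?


x-intercept = -1/Km
= -1/444
= -0.0023 1/uM

-0.0023 1/uM


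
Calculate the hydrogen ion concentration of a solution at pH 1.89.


[H+] = 10^(-pH)
[H+] = 10^(-1.89)
[H+] = 0.0129 M

0.0129 M


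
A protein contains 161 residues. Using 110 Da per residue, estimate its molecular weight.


MW = n_residues * 110 Da
MW = 161 * 110
MW = 17710 Da

17710 Da


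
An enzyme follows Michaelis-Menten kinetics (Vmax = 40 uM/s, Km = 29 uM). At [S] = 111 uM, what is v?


v = Vmax * [S] / (Km + [S])
v = 40 * 111 / (29 + 111)
v = 31.7143 uM/s

31.7143 uM/s


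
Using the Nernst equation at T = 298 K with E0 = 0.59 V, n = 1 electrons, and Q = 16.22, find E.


E = E0 - (RT/nF) * ln(Q)
E = 0.59 - (8.314 * 298 / (1 * 96485)) * ln(16.22)
E = 0.5185 V

0.5185 V


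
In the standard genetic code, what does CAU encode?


Standard genetic code lookup.
Codon CAU -> His

His


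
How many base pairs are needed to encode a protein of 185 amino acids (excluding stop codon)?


Each amino acid = 1 codon = 3 bp
bp = 185 * 3 = 555 bp

555 bp


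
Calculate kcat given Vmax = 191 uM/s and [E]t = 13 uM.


kcat = Vmax / [E]t
kcat = 191 / 13
kcat = 14.6923 s^-1

14.6923 s^-1


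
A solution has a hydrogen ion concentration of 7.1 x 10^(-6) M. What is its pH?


pH = -log10([H+])
pH = -log10(7.1 x 10^(-6))
pH = 5.1487

5.1487


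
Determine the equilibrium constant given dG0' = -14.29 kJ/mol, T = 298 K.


Keq = exp(-dG0 * 1000 / (R * T))
Keq = exp(-(-14.29) * 1000 / (8.314 * 298))
Keq = 319.8153

319.8153


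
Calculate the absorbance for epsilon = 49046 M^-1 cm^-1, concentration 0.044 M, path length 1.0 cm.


A = epsilon * c * l
A = 49046 * 0.044 * 1.0
A = 2158.024

2158.024


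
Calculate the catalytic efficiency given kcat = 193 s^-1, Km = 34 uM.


Catalytic efficiency = kcat / Km
= 193 / 34
= 5.6765 uM^-1*s^-1

5.6765 uM^-1*s^-1


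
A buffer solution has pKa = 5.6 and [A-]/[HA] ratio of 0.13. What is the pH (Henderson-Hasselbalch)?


pH = pKa + log10([A-]/[HA])
pH = 5.6 + log10(0.13)
pH = 4.7139

4.7139


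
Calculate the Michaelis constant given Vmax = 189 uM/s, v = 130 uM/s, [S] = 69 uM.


Km = [S] * (Vmax - v) / v
Km = 69 * (189 - 130) / 130
Km = 31.3154 uM

31.3154 uM


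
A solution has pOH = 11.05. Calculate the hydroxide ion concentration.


[OH-] = 10^(-pOH)
[OH-] = 10^(-11.05)
[OH-] = 8.913e-12 M

8.913e-12 M


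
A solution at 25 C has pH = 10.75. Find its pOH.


pOH = 14 - pH
pOH = 14 - 10.75
pOH = 3.25

3.25


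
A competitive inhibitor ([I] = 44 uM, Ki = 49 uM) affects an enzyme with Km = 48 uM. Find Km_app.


Km_app = Km * (1 + [I]/Ki)
Km_app = 48 * (1 + 44/49)
Km_app = 91.102 uM

91.102 uM


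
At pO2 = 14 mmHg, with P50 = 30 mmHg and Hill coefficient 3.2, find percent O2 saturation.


Y = pO2^n / (P50^n + pO2^n)
Y = 14^3.2 / (30^3.2 + 14^3.2)
Y = 8.03%

8.03%


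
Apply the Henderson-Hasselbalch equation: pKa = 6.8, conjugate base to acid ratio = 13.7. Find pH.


pH = pKa + log10([A-]/[HA])
pH = 6.8 + log10(13.7)
pH = 7.9367

7.9367


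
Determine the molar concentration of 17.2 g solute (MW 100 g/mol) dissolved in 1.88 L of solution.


C = (mass / MW) / volume
C = (17.2 / 100) / 1.88
C = 0.0915 M

0.0915 M


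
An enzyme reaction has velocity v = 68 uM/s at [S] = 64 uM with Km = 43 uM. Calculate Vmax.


Vmax = v * (Km + [S]) / [S]
Vmax = 68 * (43 + 64) / 64
Vmax = 113.6875 uM/s

113.6875 uM/s


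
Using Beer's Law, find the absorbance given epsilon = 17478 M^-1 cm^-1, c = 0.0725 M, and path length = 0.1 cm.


A = epsilon * c * l
A = 17478 * 0.0725 * 0.1
A = 126.7155

126.7155


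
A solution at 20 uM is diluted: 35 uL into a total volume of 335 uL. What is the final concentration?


C2 = C1 * V1 / V2
C2 = 20 * 35 / 335
C2 = 2.0896 uM

2.0896 uM


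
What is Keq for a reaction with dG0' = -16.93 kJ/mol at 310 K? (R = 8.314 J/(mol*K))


Keq = exp(-dG0 * 1000 / (R * T))
Keq = exp(-(-16.93) * 1000 / (8.314 * 310))
Keq = 712.5057

712.5057


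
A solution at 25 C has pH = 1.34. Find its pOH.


pOH = 14 - pH
pOH = 14 - 1.34
pOH = 12.66

12.66


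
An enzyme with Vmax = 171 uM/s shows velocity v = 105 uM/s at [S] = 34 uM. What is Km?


Km = [S] * (Vmax - v) / v
Km = 34 * (171 - 105) / 105
Km = 21.3714 uM

21.3714 uM


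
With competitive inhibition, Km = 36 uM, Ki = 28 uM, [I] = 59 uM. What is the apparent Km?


Km_app = Km * (1 + [I]/Ki)
Km_app = 36 * (1 + 59/28)
Km_app = 111.8571 uM

111.8571 uM


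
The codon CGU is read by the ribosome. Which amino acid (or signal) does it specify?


Standard genetic code lookup.
Codon CGU -> Arg

Arg


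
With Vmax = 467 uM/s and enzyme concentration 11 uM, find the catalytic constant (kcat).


kcat = Vmax / [E]t
kcat = 467 / 11
kcat = 42.4545 s^-1

42.4545 s^-1


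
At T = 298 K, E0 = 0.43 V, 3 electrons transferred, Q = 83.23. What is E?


E = E0 - (RT/nF) * ln(Q)
E = 0.43 - (8.314 * 298 / (3 * 96485)) * ln(83.23)
E = 0.3922 V

0.3922 V


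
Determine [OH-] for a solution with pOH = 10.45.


[OH-] = 10^(-pOH)
[OH-] = 10^(-10.45)
[OH-] = 3.548e-11 M

3.548e-11 M


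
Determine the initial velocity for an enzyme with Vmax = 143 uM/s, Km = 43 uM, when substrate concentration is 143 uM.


v = Vmax * [S] / (Km + [S])
v = 143 * 143 / (43 + 143)
v = 109.9409 uM/s

109.9409 uM/s


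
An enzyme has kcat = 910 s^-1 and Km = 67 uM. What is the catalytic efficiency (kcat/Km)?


Catalytic efficiency = kcat / Km
= 910 / 67
= 13.5821 uM^-1*s^-1

13.5821 uM^-1*s^-1


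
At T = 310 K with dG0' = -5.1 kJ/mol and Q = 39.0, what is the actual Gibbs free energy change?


dG = dG0' + RT * ln(Q) / 1000
dG = -5.1 + 8.314 * 310 * ln(39.0) / 1000
dG = 4.3422 kJ/mol

4.3422 kJ/mol


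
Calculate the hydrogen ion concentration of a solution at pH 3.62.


[H+] = 10^(-pH)
[H+] = 10^(-3.62)
[H+] = 2.399e-04 M

2.399e-04 M


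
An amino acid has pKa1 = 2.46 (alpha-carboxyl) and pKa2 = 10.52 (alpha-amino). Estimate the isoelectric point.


pI = (pKa1 + pKa2) / 2
pI = (2.46 + 10.52) / 2
pI = 6.49

6.49


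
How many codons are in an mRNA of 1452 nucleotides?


codons = nucleotides / 3
codons = 1452 / 3 = 484

484


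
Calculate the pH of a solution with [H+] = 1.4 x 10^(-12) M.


pH = -log10([H+])
pH = -log10(1.4 x 10^(-12))
pH = 11.8539

11.8539


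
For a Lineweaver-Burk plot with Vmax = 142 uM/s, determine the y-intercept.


y-intercept = 1/Vmax
= 1/142
= 0.007 s/uM

0.007 s/uM


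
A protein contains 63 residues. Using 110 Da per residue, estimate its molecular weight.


MW = n_residues * 110 Da
MW = 63 * 110
MW = 6930 Da

6930 Da


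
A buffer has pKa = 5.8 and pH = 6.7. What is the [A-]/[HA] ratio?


[A-]/[HA] = 10^(pH - pKa)
= 10^(6.7 - 5.8)
= 7.9433

7.9433


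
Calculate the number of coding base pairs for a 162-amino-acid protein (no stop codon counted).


Each amino acid = 1 codon = 3 bp
bp = 162 * 3 = 486 bp

486 bp


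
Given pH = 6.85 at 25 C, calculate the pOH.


pOH = 14 - pH
pOH = 14 - 6.85
pOH = 7.15

7.15


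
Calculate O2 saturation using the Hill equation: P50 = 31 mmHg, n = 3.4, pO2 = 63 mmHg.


Y = pO2^n / (P50^n + pO2^n)
Y = 63^3.4 / (31^3.4 + 63^3.4)
Y = 91.77%

91.77%


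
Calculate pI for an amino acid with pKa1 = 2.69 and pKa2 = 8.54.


pI = (pKa1 + pKa2) / 2
pI = (2.69 + 8.54) / 2
pI = 5.615

5.615


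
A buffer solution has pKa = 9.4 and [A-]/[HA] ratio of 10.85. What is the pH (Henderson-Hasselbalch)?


pH = pKa + log10([A-]/[HA])
pH = 9.4 + log10(10.85)
pH = 10.4354

10.4354


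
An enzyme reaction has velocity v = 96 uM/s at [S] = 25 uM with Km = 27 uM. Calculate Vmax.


Vmax = v * (Km + [S]) / [S]
Vmax = 96 * (27 + 25) / 25
Vmax = 199.68 uM/s

199.68 uM/s


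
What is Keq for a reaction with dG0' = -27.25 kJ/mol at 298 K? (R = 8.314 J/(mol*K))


Keq = exp(-dG0 * 1000 / (R * T))
Keq = exp(-(-27.25) * 1000 / (8.314 * 298))
Keq = 59794.6386

59794.6386


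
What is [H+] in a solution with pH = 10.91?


[H+] = 10^(-pH)
[H+] = 10^(-10.91)
[H+] = 1.230e-11 M

1.230e-11 M


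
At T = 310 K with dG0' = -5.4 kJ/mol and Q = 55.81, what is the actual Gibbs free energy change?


dG = dG0' + RT * ln(Q) / 1000
dG = -5.4 + 8.314 * 310 * ln(55.81) / 1000
dG = 4.9659 kJ/mol

4.9659 kJ/mol


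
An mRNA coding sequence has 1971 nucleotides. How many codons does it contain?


codons = nucleotides / 3
codons = 1971 / 3 = 657

657


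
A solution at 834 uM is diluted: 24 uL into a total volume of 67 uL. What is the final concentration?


C2 = C1 * V1 / V2
C2 = 834 * 24 / 67
C2 = 298.7463 uM

298.7463 uM


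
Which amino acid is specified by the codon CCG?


Standard genetic code lookup.
Codon CCG -> Pro

Pro


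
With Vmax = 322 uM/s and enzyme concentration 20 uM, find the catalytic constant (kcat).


kcat = Vmax / [E]t
kcat = 322 / 20
kcat = 16.1 s^-1

16.1 s^-1


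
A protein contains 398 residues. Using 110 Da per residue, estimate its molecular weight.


MW = n_residues * 110 Da
MW = 398 * 110
MW = 43780 Da

43780 Da


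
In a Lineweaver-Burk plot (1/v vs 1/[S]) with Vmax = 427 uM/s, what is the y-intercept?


y-intercept = 1/Vmax
= 1/427
= 0.0023 s/uM

0.0023 s/uM


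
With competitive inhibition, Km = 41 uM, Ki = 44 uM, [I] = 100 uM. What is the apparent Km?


Km_app = Km * (1 + [I]/Ki)
Km_app = 41 * (1 + 100/44)
Km_app = 134.1818 uM

134.1818 uM


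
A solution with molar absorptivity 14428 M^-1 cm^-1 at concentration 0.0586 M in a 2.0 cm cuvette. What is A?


A = epsilon * c * l
A = 14428 * 0.0586 * 2.0
A = 1690.9616

1690.9616


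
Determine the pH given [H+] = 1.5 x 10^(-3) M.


pH = -log10([H+])
pH = -log10(1.5 x 10^(-3))
pH = 2.8239

2.8239


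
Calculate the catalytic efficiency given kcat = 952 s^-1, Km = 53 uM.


Catalytic efficiency = kcat / Km
= 952 / 53
= 17.9623 uM^-1*s^-1

17.9623 uM^-1*s^-1


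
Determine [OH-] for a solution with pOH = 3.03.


[OH-] = 10^(-pOH)
[OH-] = 10^(-3.03)
[OH-] = 9.333e-04 M

9.333e-04 M


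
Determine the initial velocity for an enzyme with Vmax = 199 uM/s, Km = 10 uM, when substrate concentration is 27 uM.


v = Vmax * [S] / (Km + [S])
v = 199 * 27 / (10 + 27)
v = 145.2162 uM/s

145.2162 uM/s


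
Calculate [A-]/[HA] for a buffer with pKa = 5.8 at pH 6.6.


[A-]/[HA] = 10^(pH - pKa)
= 10^(6.6 - 5.8)
= 6.3096

6.3096


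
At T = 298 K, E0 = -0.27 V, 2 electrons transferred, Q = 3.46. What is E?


E = E0 - (RT/nF) * ln(Q)
E = -0.27 - (8.314 * 298 / (2 * 96485)) * ln(3.46)
E = -0.2859 V

-0.2859 V


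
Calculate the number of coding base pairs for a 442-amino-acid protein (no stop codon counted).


Each amino acid = 1 codon = 3 bp
bp = 442 * 3 = 1326 bp

1326 bp


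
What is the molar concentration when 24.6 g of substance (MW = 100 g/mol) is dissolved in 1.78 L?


C = (mass / MW) / volume
C = (24.6 / 100) / 1.78
C = 0.1382 M

0.1382 M


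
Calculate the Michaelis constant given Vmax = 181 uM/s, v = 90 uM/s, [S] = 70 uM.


Km = [S] * (Vmax - v) / v
Km = 70 * (181 - 90) / 90
Km = 70.7778 uM

70.7778 uM


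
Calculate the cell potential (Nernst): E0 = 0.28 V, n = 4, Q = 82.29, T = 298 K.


E = E0 - (RT/nF) * ln(Q)
E = 0.28 - (8.314 * 298 / (4 * 96485)) * ln(82.29)
E = 0.2517 V

0.2517 V


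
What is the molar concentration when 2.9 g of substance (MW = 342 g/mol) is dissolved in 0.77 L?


C = (mass / MW) / volume
C = (2.9 / 342) / 0.77
C = 0.011 M

0.011 M


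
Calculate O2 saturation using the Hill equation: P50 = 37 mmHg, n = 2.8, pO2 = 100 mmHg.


Y = pO2^n / (P50^n + pO2^n)
Y = 100^2.8 / (37^2.8 + 100^2.8)
Y = 94.18%

94.18%


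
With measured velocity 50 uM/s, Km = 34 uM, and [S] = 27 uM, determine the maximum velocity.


Vmax = v * (Km + [S]) / [S]
Vmax = 50 * (34 + 27) / 27
Vmax = 112.963 uM/s

112.963 uM/s


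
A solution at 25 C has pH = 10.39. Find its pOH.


pOH = 14 - pH
pOH = 14 - 10.39
pOH = 3.61

3.61


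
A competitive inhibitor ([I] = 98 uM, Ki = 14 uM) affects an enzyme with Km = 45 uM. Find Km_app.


Km_app = Km * (1 + [I]/Ki)
Km_app = 45 * (1 + 98/14)
Km_app = 360.0 uM

360.0 uM


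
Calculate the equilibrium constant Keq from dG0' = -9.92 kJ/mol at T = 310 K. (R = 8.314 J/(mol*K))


Keq = exp(-dG0 * 1000 / (R * T))
Keq = exp(-(-9.92) * 1000 / (8.314 * 310))
Keq = 46.9428

46.9428


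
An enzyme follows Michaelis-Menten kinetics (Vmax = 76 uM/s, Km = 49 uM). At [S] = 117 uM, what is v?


v = Vmax * [S] / (Km + [S])
v = 76 * 117 / (49 + 117)
v = 53.5663 uM/s

53.5663 uM/s


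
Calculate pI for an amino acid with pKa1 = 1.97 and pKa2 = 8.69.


pI = (pKa1 + pKa2) / 2
pI = (1.97 + 8.69) / 2
pI = 5.33

5.33


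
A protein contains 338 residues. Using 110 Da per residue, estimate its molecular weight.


MW = n_residues * 110 Da
MW = 338 * 110
MW = 37180 Da

37180 Da


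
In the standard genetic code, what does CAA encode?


Standard genetic code lookup.
Codon CAA -> Gln

Gln


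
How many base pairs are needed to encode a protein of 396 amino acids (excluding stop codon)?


Each amino acid = 1 codon = 3 bp
bp = 396 * 3 = 1188 bp

1188 bp


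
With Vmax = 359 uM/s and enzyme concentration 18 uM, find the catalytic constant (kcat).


kcat = Vmax / [E]t
kcat = 359 / 18
kcat = 19.9444 s^-1

19.9444 s^-1


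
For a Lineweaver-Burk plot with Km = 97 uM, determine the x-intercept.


x-intercept = -1/Km
= -1/97
= -0.0103 1/uM

-0.0103 1/uM


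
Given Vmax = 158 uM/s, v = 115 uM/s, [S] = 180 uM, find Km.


Km = [S] * (Vmax - v) / v
Km = 180 * (158 - 115) / 115
Km = 67.3043 uM

67.3043 uM


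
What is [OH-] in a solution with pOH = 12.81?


[OH-] = 10^(-pOH)
[OH-] = 10^(-12.81)
[OH-] = 1.549e-13 M

1.549e-13 M


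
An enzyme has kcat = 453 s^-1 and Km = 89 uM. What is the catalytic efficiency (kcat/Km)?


Catalytic efficiency = kcat / Km
= 453 / 89
= 5.0899 uM^-1*s^-1

5.0899 uM^-1*s^-1


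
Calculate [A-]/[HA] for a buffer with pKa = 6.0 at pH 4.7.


[A-]/[HA] = 10^(pH - pKa)
= 10^(4.7 - 6.0)
= 0.0501

0.0501


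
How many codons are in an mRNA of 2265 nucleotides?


codons = nucleotides / 3
codons = 2265 / 3 = 755

755


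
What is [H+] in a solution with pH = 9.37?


[H+] = 10^(-pH)
[H+] = 10^(-9.37)
[H+] = 4.266e-10 M

4.266e-10 M


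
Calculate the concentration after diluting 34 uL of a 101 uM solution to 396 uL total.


C2 = C1 * V1 / V2
C2 = 101 * 34 / 396
C2 = 8.6717 uM

8.6717 uM


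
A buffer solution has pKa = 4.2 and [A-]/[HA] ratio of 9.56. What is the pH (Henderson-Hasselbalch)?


pH = pKa + log10([A-]/[HA])
pH = 4.2 + log10(9.56)
pH = 5.1805

5.1805


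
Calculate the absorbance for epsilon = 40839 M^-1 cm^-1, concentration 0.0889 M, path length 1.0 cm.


A = epsilon * c * l
A = 40839 * 0.0889 * 1.0
A = 3630.5871

3630.5871


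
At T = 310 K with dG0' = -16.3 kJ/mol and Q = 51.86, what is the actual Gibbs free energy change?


dG = dG0' + RT * ln(Q) / 1000
dG = -16.3 + 8.314 * 310 * ln(51.86) / 1000
dG = -6.1232 kJ/mol

-6.1232 kJ/mol


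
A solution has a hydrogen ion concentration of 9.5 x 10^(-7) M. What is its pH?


pH = -log10([H+])
pH = -log10(9.5 x 10^(-7))
pH = 6.0223

6.0223


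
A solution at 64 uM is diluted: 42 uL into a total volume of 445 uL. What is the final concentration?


C2 = C1 * V1 / V2
C2 = 64 * 42 / 445
C2 = 6.0404 uM

6.0404 uM


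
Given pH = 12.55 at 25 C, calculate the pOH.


pOH = 14 - pH
pOH = 14 - 12.55
pOH = 1.45

1.45


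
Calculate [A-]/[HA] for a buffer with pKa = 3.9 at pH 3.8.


[A-]/[HA] = 10^(pH - pKa)
= 10^(3.8 - 3.9)
= 0.7943

0.7943


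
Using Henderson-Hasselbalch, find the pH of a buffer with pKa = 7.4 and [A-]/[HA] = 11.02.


pH = pKa + log10([A-]/[HA])
pH = 7.4 + log10(11.02)
pH = 8.4422

8.4422


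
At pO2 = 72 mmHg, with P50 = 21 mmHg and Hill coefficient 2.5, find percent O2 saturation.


Y = pO2^n / (P50^n + pO2^n)
Y = 72^2.5 / (21^2.5 + 72^2.5)
Y = 95.61%

95.61%


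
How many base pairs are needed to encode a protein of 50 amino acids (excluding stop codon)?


Each amino acid = 1 codon = 3 bp
bp = 50 * 3 = 150 bp

150 bp


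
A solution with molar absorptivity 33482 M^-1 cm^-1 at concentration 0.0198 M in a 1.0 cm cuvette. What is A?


A = epsilon * c * l
A = 33482 * 0.0198 * 1.0
A = 662.9436

662.9436


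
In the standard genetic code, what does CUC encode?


Standard genetic code lookup.
Codon CUC -> Leu

Leu


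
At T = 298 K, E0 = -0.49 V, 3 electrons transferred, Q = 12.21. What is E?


E = E0 - (RT/nF) * ln(Q)
E = -0.49 - (8.314 * 298 / (3 * 96485)) * ln(12.21)
E = -0.5114 V

-0.5114 V


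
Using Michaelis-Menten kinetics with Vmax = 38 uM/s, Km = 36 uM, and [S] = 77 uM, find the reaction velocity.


v = Vmax * [S] / (Km + [S])
v = 38 * 77 / (36 + 77)
v = 25.8938 uM/s

25.8938 uM/s


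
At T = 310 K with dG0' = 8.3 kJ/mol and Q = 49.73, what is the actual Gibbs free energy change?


dG = dG0' + RT * ln(Q) / 1000
dG = 8.3 + 8.314 * 310 * ln(49.73) / 1000
dG = 18.3687 kJ/mol

18.3687 kJ/mol


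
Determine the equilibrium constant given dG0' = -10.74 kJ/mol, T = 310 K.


Keq = exp(-dG0 * 1000 / (R * T))
Keq = exp(-(-10.74) * 1000 / (8.314 * 310))
Keq = 64.5272

64.5272


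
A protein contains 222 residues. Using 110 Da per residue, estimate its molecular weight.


MW = n_residues * 110 Da
MW = 222 * 110
MW = 24420 Da

24420 Da


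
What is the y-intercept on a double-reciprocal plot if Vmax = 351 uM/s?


y-intercept = 1/Vmax
= 1/351
= 0.0028 s/uM

0.0028 s/uM


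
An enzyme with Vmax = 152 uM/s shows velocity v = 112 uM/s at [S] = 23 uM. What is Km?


Km = [S] * (Vmax - v) / v
Km = 23 * (152 - 112) / 112
Km = 8.2143 uM

8.2143 uM


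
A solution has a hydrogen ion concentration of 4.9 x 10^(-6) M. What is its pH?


pH = -log10([H+])
pH = -log10(4.9 x 10^(-6))
pH = 5.3098

5.3098


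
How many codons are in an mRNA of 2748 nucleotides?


codons = nucleotides / 3
codons = 2748 / 3 = 916

916


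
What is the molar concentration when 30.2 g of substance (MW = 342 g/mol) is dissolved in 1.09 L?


C = (mass / MW) / volume
C = (30.2 / 342) / 1.09
C = 0.081 M

0.081 M


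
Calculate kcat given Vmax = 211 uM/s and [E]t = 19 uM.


kcat = Vmax / [E]t
kcat = 211 / 19
kcat = 11.1053 s^-1

11.1053 s^-1


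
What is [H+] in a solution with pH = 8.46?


[H+] = 10^(-pH)
[H+] = 10^(-8.46)
[H+] = 3.467e-09 M

3.467e-09 M


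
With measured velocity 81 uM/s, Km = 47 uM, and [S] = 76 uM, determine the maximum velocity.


Vmax = v * (Km + [S]) / [S]
Vmax = 81 * (47 + 76) / 76
Vmax = 131.0921 uM/s

131.0921 uM/s


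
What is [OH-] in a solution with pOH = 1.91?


[OH-] = 10^(-pOH)
[OH-] = 10^(-1.91)
[OH-] = 0.0123 M

0.0123 M


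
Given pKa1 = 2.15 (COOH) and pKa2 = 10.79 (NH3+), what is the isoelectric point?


pI = (pKa1 + pKa2) / 2
pI = (2.15 + 10.79) / 2
pI = 6.47

6.47


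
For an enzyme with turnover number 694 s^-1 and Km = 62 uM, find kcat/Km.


Catalytic efficiency = kcat / Km
= 694 / 62
= 11.1935 uM^-1*s^-1

11.1935 uM^-1*s^-1


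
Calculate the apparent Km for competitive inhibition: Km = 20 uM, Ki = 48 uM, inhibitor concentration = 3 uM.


Km_app = Km * (1 + [I]/Ki)
Km_app = 20 * (1 + 3/48)
Km_app = 21.25 uM

21.25 uM


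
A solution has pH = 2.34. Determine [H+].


[H+] = 10^(-pH)
[H+] = 10^(-2.34)
[H+] = 0.0046 M

0.0046 M


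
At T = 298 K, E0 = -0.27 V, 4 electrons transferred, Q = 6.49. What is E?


E = E0 - (RT/nF) * ln(Q)
E = -0.27 - (8.314 * 298 / (4 * 96485)) * ln(6.49)
E = -0.282 V

-0.282 V


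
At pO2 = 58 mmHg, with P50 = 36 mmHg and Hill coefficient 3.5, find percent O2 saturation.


Y = pO2^n / (P50^n + pO2^n)
Y = 58^3.5 / (36^3.5 + 58^3.5)
Y = 84.15%

84.15%


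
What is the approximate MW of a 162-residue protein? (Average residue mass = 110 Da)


MW = n_residues * 110 Da
MW = 162 * 110
MW = 17820 Da

17820 Da


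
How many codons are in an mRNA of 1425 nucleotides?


codons = nucleotides / 3
codons = 1425 / 3 = 475

475


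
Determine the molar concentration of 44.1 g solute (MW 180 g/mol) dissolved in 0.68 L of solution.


C = (mass / MW) / volume
C = (44.1 / 180) / 0.68
C = 0.3603 M

0.3603 M


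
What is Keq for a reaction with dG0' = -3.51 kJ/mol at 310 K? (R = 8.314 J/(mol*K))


Keq = exp(-dG0 * 1000 / (R * T))
Keq = exp(-(-3.51) * 1000 / (8.314 * 310))
Keq = 3.9035

3.9035


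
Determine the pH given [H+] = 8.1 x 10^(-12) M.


pH = -log10([H+])
pH = -log10(8.1 x 10^(-12))
pH = 11.0915

11.0915


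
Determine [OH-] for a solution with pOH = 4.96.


[OH-] = 10^(-pOH)
[OH-] = 10^(-4.96)
[OH-] = 1.096e-05 M

1.096e-05 M


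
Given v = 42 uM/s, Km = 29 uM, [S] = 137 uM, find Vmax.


Vmax = v * (Km + [S]) / [S]
Vmax = 42 * (29 + 137) / 137
Vmax = 50.8905 uM/s

50.8905 uM/s


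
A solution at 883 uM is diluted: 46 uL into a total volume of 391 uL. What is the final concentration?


C2 = C1 * V1 / V2
C2 = 883 * 46 / 391
C2 = 103.8824 uM

103.8824 uM


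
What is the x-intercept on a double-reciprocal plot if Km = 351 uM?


x-intercept = -1/Km
= -1/351
= -0.0028 1/uM

-0.0028 1/uM


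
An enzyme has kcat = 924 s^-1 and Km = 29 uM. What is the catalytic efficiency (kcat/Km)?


Catalytic efficiency = kcat / Km
= 924 / 29
= 31.8621 uM^-1*s^-1

31.8621 uM^-1*s^-1


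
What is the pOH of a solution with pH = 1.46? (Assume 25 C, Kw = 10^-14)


pOH = 14 - pH
pOH = 14 - 1.46
pOH = 12.54

12.54


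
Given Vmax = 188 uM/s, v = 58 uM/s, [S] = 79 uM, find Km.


Km = [S] * (Vmax - v) / v
Km = 79 * (188 - 58) / 58
Km = 177.069 uM

177.069 uM


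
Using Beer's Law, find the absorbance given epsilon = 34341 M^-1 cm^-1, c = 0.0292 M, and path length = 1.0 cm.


A = epsilon * c * l
A = 34341 * 0.0292 * 1.0
A = 1002.7572

1002.7572


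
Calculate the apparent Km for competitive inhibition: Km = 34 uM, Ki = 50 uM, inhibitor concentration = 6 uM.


Km_app = Km * (1 + [I]/Ki)
Km_app = 34 * (1 + 6/50)
Km_app = 38.08 uM

38.08 uM


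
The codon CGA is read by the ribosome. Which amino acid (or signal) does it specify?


Standard genetic code lookup.
Codon CGA -> Arg

Arg


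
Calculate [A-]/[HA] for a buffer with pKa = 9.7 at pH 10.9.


[A-]/[HA] = 10^(pH - pKa)
= 10^(10.9 - 9.7)
= 15.8489

15.8489


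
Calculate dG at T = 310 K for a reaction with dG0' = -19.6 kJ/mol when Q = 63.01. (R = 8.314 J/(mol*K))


dG = dG0' + RT * ln(Q) / 1000
dG = -19.6 + 8.314 * 310 * ln(63.01) / 1000
dG = -8.9213 kJ/mol

-8.9213 kJ/mol


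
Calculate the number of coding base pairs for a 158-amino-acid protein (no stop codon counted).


Each amino acid = 1 codon = 3 bp
bp = 158 * 3 = 474 bp

474 bp


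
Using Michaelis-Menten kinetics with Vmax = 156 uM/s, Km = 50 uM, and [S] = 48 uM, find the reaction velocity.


v = Vmax * [S] / (Km + [S])
v = 156 * 48 / (50 + 48)
v = 76.4082 uM/s

76.4082 uM/s


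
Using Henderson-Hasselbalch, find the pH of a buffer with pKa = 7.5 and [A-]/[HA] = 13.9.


pH = pKa + log10([A-]/[HA])
pH = 7.5 + log10(13.9)
pH = 8.643

8.643


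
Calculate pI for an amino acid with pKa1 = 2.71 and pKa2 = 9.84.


pI = (pKa1 + pKa2) / 2
pI = (2.71 + 9.84) / 2
pI = 6.275

6.275


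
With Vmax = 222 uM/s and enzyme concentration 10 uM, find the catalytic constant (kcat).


kcat = Vmax / [E]t
kcat = 222 / 10
kcat = 22.2 s^-1

22.2 s^-1


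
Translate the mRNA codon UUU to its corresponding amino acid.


Standard genetic code lookup.
Codon UUU -> Phe

Phe


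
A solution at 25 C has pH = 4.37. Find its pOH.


pOH = 14 - pH
pOH = 14 - 4.37
pOH = 9.63

9.63


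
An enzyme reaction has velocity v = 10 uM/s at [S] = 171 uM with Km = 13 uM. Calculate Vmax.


Vmax = v * (Km + [S]) / [S]
Vmax = 10 * (13 + 171) / 171
Vmax = 10.7602 uM/s

10.7602 uM/s


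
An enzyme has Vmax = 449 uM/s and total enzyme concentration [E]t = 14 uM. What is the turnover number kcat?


kcat = Vmax / [E]t
kcat = 449 / 14
kcat = 32.0714 s^-1

32.0714 s^-1


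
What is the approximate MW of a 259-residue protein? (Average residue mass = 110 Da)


MW = n_residues * 110 Da
MW = 259 * 110
MW = 28490 Da

28490 Da


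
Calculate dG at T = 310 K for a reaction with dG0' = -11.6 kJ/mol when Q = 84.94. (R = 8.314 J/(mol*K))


dG = dG0' + RT * ln(Q) / 1000
dG = -11.6 + 8.314 * 310 * ln(84.94) / 1000
dG = -0.1516 kJ/mol

-0.1516 kJ/mol


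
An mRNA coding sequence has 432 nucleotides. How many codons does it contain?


codons = nucleotides / 3
codons = 432 / 3 = 144

144


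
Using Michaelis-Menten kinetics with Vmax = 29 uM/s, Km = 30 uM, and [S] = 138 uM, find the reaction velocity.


v = Vmax * [S] / (Km + [S])
v = 29 * 138 / (30 + 138)
v = 23.8214 uM/s

23.8214 uM/s


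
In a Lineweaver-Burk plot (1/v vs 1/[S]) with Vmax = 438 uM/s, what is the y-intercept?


y-intercept = 1/Vmax
= 1/438
= 0.0023 s/uM

0.0023 s/uM


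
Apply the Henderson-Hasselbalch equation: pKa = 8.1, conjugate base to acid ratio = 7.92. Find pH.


pH = pKa + log10([A-]/[HA])
pH = 8.1 + log10(7.92)
pH = 8.9987

8.9987


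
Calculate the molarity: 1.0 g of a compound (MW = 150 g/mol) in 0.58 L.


C = (mass / MW) / volume
C = (1.0 / 150) / 0.58
C = 0.0115 M

0.0115 M


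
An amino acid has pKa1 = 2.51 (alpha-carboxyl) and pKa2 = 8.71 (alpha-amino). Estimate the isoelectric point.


pI = (pKa1 + pKa2) / 2
pI = (2.51 + 8.71) / 2
pI = 5.61

5.61


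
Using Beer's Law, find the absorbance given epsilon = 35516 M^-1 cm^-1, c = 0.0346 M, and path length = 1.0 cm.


A = epsilon * c * l
A = 35516 * 0.0346 * 1.0
A = 1228.8536

1228.8536


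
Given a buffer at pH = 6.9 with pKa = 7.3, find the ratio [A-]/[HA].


[A-]/[HA] = 10^(pH - pKa)
= 10^(6.9 - 7.3)
= 0.3981

0.3981


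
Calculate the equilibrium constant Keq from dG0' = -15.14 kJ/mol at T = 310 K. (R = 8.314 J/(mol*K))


Keq = exp(-dG0 * 1000 / (R * T))
Keq = exp(-(-15.14) * 1000 / (8.314 * 310))
Keq = 355.7661

355.7661


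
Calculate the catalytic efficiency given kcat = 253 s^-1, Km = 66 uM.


Catalytic efficiency = kcat / Km
= 253 / 66
= 3.8333 uM^-1*s^-1

3.8333 uM^-1*s^-1


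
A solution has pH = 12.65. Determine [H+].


[H+] = 10^(-pH)
[H+] = 10^(-12.65)
[H+] = 2.239e-13 M

2.239e-13 M


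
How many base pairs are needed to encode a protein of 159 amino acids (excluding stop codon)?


Each amino acid = 1 codon = 3 bp
bp = 159 * 3 = 477 bp

477 bp


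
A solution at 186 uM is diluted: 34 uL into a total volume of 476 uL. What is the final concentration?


C2 = C1 * V1 / V2
C2 = 186 * 34 / 476
C2 = 13.2857 uM

13.2857 uM


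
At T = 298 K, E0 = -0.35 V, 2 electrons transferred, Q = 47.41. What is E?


E = E0 - (RT/nF) * ln(Q)
E = -0.35 - (8.314 * 298 / (2 * 96485)) * ln(47.41)
E = -0.3995 V

-0.3995 V


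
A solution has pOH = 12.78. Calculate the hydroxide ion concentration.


[OH-] = 10^(-pOH)
[OH-] = 10^(-12.78)
[OH-] = 1.660e-13 M

1.660e-13 M


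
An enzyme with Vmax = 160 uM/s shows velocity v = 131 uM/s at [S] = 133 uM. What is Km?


Km = [S] * (Vmax - v) / v
Km = 133 * (160 - 131) / 131
Km = 29.4427 uM

29.4427 uM


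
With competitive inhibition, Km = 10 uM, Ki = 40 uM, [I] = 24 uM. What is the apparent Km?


Km_app = Km * (1 + [I]/Ki)
Km_app = 10 * (1 + 24/40)
Km_app = 16.0 uM

16.0 uM


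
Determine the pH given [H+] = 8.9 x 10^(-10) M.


pH = -log10([H+])
pH = -log10(8.9 x 10^(-10))
pH = 9.0506

9.0506


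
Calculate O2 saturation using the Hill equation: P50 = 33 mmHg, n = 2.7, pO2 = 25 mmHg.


Y = pO2^n / (P50^n + pO2^n)
Y = 25^2.7 / (33^2.7 + 25^2.7)
Y = 32.09%

32.09%


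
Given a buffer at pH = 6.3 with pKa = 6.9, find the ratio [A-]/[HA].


[A-]/[HA] = 10^(pH - pKa)
= 10^(6.3 - 6.9)
= 0.2512

0.2512


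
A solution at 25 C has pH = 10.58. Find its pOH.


pOH = 14 - pH
pOH = 14 - 10.58
pOH = 3.42

3.42


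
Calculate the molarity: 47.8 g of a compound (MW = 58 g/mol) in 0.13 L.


C = (mass / MW) / volume
C = (47.8 / 58) / 0.13
C = 6.3395 M

6.3395 M


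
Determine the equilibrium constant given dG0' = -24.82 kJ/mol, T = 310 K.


Keq = exp(-dG0 * 1000 / (R * T))
Keq = exp(-(-24.82) * 1000 / (8.314 * 310))
Keq = 15215.7101

15215.7101


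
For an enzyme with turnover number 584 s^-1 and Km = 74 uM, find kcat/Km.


Catalytic efficiency = kcat / Km
= 584 / 74
= 7.8919 uM^-1*s^-1

7.8919 uM^-1*s^-1


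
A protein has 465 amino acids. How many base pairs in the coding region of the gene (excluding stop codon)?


Each amino acid = 1 codon = 3 bp
bp = 465 * 3 = 1395 bp

1395 bp


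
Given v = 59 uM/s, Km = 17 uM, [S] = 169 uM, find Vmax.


Vmax = v * (Km + [S]) / [S]
Vmax = 59 * (17 + 169) / 169
Vmax = 64.9349 uM/s

64.9349 uM/s


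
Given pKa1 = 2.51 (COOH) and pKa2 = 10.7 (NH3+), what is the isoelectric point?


pI = (pKa1 + pKa2) / 2
pI = (2.51 + 10.7) / 2
pI = 6.605

6.605


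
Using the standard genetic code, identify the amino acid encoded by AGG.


Standard genetic code lookup.
Codon AGG -> Arg

Arg


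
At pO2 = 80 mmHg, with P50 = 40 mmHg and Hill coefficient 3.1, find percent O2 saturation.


Y = pO2^n / (P50^n + pO2^n)
Y = 80^3.1 / (40^3.1 + 80^3.1)
Y = 89.56%

89.56%


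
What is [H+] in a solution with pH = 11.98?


[H+] = 10^(-pH)
[H+] = 10^(-11.98)
[H+] = 1.047e-12 M

1.047e-12 M


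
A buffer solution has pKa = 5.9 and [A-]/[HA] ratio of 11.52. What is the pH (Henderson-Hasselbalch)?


pH = pKa + log10([A-]/[HA])
pH = 5.9 + log10(11.52)
pH = 6.9615

6.9615


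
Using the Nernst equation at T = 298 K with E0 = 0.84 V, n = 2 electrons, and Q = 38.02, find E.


E = E0 - (RT/nF) * ln(Q)
E = 0.84 - (8.314 * 298 / (2 * 96485)) * ln(38.02)
E = 0.7933 V

0.7933 V


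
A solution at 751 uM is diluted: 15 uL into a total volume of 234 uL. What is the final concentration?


C2 = C1 * V1 / V2
C2 = 751 * 15 / 234
C2 = 48.141 uM

48.141 uM


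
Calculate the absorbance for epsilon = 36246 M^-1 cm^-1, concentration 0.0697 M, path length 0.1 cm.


A = epsilon * c * l
A = 36246 * 0.0697 * 0.1
A = 252.6346

252.6346


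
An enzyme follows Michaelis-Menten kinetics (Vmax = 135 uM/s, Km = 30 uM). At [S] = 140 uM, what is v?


v = Vmax * [S] / (Km + [S])
v = 135 * 140 / (30 + 140)
v = 111.1765 uM/s

111.1765 uM/s


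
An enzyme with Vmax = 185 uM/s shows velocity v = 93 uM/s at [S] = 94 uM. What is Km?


Km = [S] * (Vmax - v) / v
Km = 94 * (185 - 93) / 93
Km = 92.9892 uM

92.9892 uM


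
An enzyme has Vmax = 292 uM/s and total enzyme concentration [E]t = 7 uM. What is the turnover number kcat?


kcat = Vmax / [E]t
kcat = 292 / 7
kcat = 41.7143 s^-1

41.7143 s^-1


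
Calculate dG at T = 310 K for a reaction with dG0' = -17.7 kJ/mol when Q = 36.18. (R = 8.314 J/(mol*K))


dG = dG0' + RT * ln(Q) / 1000
dG = -17.7 + 8.314 * 310 * ln(36.18) / 1000
dG = -8.4512 kJ/mol

-8.4512 kJ/mol


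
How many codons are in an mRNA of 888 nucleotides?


codons = nucleotides / 3
codons = 888 / 3 = 296

296


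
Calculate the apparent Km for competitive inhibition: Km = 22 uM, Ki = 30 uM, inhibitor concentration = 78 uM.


Km_app = Km * (1 + [I]/Ki)
Km_app = 22 * (1 + 78/30)
Km_app = 79.2 uM

79.2 uM


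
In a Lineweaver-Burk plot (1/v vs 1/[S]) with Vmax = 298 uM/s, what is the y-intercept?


y-intercept = 1/Vmax
= 1/298
= 0.0034 s/uM

0.0034 s/uM


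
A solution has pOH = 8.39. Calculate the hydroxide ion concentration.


[OH-] = 10^(-pOH)
[OH-] = 10^(-8.39)
[OH-] = 4.074e-09 M

4.074e-09 M


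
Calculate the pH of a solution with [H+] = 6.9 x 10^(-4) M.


pH = -log10([H+])
pH = -log10(6.9 x 10^(-4))
pH = 3.1612

3.1612


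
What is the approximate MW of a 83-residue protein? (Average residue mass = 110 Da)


MW = n_residues * 110 Da
MW = 83 * 110
MW = 9130 Da

9130 Da


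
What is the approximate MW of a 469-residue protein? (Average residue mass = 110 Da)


MW = n_residues * 110 Da
MW = 469 * 110
MW = 51590 Da

51590 Da


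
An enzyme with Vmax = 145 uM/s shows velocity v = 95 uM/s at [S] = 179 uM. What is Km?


Km = [S] * (Vmax - v) / v
Km = 179 * (145 - 95) / 95
Km = 94.2105 uM

94.2105 uM


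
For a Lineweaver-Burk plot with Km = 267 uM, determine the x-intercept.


x-intercept = -1/Km
= -1/267
= -0.0037 1/uM

-0.0037 1/uM


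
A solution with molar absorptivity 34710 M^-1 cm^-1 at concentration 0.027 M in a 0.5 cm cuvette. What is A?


A = epsilon * c * l
A = 34710 * 0.027 * 0.5
A = 468.585

468.585


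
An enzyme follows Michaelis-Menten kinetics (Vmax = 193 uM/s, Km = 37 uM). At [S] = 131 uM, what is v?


v = Vmax * [S] / (Km + [S])
v = 193 * 131 / (37 + 131)
v = 150.494 uM/s

150.494 uM/s


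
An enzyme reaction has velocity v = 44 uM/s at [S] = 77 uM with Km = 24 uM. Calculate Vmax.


Vmax = v * (Km + [S]) / [S]
Vmax = 44 * (24 + 77) / 77
Vmax = 57.7143 uM/s

57.7143 uM/s


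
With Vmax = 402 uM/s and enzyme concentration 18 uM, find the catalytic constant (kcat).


kcat = Vmax / [E]t
kcat = 402 / 18
kcat = 22.3333 s^-1

22.3333 s^-1


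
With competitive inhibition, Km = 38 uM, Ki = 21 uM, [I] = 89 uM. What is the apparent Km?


Km_app = Km * (1 + [I]/Ki)
Km_app = 38 * (1 + 89/21)
Km_app = 199.0476 uM

199.0476 uM


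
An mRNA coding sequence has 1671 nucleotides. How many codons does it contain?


codons = nucleotides / 3
codons = 1671 / 3 = 557

557


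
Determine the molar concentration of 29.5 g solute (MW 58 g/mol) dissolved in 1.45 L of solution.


C = (mass / MW) / volume
C = (29.5 / 58) / 1.45
C = 0.3508 M

0.3508 M


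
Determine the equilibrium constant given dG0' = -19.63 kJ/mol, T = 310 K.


Keq = exp(-dG0 * 1000 / (R * T))
Keq = exp(-(-19.63) * 1000 / (8.314 * 310))
Keq = 2031.1952

2031.1952


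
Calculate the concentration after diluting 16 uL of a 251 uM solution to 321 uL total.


C2 = C1 * V1 / V2
C2 = 251 * 16 / 321
C2 = 12.5109 uM

12.5109 uM


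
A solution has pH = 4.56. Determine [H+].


[H+] = 10^(-pH)
[H+] = 10^(-4.56)
[H+] = 2.754e-05 M

2.754e-05 M


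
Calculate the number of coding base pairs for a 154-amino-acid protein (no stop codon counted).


Each amino acid = 1 codon = 3 bp
bp = 154 * 3 = 462 bp

462 bp


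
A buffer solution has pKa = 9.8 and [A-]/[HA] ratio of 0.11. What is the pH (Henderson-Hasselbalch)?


pH = pKa + log10([A-]/[HA])
pH = 9.8 + log10(0.11)
pH = 8.8414

8.8414


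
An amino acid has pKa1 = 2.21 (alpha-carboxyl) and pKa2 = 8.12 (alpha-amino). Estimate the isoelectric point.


pI = (pKa1 + pKa2) / 2
pI = (2.21 + 8.12) / 2
pI = 5.165

5.165


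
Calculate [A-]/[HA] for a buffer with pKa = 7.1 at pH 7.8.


[A-]/[HA] = 10^(pH - pKa)
= 10^(7.8 - 7.1)
= 5.0119

5.0119


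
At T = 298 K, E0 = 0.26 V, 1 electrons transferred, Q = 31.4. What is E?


E = E0 - (RT/nF) * ln(Q)
E = 0.26 - (8.314 * 298 / (1 * 96485)) * ln(31.4)
E = 0.1715 V

0.1715 V


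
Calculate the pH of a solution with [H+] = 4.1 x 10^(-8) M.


pH = -log10([H+])
pH = -log10(4.1 x 10^(-8))
pH = 7.3872

7.3872


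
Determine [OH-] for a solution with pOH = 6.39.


[OH-] = 10^(-pOH)
[OH-] = 10^(-6.39)
[OH-] = 4.074e-07 M

4.074e-07 M


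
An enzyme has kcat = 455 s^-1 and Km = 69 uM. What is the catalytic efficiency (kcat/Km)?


Catalytic efficiency = kcat / Km
= 455 / 69
= 6.5942 uM^-1*s^-1

6.5942 uM^-1*s^-1


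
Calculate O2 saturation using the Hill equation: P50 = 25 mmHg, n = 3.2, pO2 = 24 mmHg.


Y = pO2^n / (P50^n + pO2^n)
Y = 24^3.2 / (25^3.2 + 24^3.2)
Y = 46.74%

46.74%


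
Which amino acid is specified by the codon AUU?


Standard genetic code lookup.
Codon AUU -> Ile

Ile


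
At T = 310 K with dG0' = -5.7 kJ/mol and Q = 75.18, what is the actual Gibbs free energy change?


dG = dG0' + RT * ln(Q) / 1000
dG = -5.7 + 8.314 * 310 * ln(75.18) / 1000
dG = 5.4338 kJ/mol

5.4338 kJ/mol


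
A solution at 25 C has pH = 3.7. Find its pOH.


pOH = 14 - pH
pOH = 14 - 3.7
pOH = 10.3

10.3


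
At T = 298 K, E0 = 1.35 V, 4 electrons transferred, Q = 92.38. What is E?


E = E0 - (RT/nF) * ln(Q)
E = 1.35 - (8.314 * 298 / (4 * 96485)) * ln(92.38)
E = 1.3209 V

1.3209 V


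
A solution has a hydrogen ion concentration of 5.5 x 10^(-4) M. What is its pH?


pH = -log10([H+])
pH = -log10(5.5 x 10^(-4))
pH = 3.2596

3.2596


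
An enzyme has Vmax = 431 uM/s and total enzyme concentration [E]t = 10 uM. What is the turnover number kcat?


kcat = Vmax / [E]t
kcat = 431 / 10
kcat = 43.1 s^-1

43.1 s^-1


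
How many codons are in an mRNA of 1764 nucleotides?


codons = nucleotides / 3
codons = 1764 / 3 = 588

588
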